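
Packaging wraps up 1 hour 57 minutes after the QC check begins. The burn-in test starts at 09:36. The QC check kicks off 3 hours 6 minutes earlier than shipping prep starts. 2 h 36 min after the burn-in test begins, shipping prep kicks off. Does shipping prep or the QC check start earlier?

the QC check

Shipping prep starts at 09:36 + 156 min = 12:12.
The QC check starts at 12:12 − 186 min = 09:06.
Shipping prep starts at 12:12 and the QC check starts at 09:06, so the QC check is first.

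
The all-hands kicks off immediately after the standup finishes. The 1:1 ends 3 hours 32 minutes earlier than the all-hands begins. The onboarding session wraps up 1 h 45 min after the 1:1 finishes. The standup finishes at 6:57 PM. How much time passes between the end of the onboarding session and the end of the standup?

1 h 47 min

The all-hands starts at 6:57 PM.
The 1:1 ends at 6:57 PM − 212 min = 3:25 PM.
The onboarding session ends at 3:25 PM + 105 min = 5:10 PM.
From 5:10 PM to 6:57 PM is 1 h 47 min.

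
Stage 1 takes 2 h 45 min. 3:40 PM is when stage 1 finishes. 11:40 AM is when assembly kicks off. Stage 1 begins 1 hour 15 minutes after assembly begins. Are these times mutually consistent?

Stage 1 starts at 11:40 AM + 75 min = 12:55 PM.
Stage 1 ends at 12:55 PM + 165 min = 3:40 PM.
That matches the stated 3:40 PM, so the schedule is consistent.

Yes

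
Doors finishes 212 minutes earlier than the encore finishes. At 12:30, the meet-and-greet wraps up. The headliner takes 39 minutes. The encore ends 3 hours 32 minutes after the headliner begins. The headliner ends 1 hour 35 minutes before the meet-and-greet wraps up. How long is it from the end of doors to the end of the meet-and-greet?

2 h 14 min

The headliner ends at 12:30 − 95 min = 10:55.
The headliner starts at 10:55 − 39 min = 10:16.
The encore ends at 10:16 + 212 min = 13:48.
Doors ends at 13:48 − 212 min = 10:16.
From 10:16 to 12:30 is 2 h 14 min.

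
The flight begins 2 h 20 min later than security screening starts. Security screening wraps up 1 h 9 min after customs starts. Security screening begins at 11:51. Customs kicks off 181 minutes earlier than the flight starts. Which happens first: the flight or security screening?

The flight starts at 11:51 + 140 min = 14:11.
The flight starts at 14:11 and security screening starts at 11:51, so security screening is first.

security screening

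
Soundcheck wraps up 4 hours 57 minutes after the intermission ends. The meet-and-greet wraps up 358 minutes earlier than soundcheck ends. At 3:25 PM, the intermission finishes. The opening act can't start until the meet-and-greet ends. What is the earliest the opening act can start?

Soundcheck ends at 3:25 PM + 297 min = 8:22 PM.
The meet-and-greet ends at 8:22 PM − 358 min = 2:24 PM.
The opening act is bounded by the meet-and-greet, so the earliest it can start is 2:24 PM.

2:24 PM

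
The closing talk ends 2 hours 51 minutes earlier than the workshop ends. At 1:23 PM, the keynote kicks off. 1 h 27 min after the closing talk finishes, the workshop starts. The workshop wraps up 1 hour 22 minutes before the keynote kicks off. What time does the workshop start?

10:37 AM

The workshop ends at 1:23 PM − 82 min = 12:01 PM.
The closing talk ends at 12:01 PM − 171 min = 9:10 AM.
The workshop starts at 9:10 AM + 87 min = 10:37 AM.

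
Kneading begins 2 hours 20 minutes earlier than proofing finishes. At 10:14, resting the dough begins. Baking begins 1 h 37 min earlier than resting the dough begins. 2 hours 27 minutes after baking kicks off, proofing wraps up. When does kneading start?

08:44

Baking starts at 10:14 − 97 min = 08:37.
Proofing ends at 08:37 + 147 min = 11:04.
Kneading starts at 11:04 − 140 min = 08:44.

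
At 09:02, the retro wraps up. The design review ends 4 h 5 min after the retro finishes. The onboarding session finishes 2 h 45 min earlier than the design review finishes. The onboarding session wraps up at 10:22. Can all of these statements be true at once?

The design review ends at 09:02 + 245 min = 13:07.
The onboarding session ends at 13:07 − 165 min = 10:22.
That matches the stated 10:22, so the schedule is consistent.

Yes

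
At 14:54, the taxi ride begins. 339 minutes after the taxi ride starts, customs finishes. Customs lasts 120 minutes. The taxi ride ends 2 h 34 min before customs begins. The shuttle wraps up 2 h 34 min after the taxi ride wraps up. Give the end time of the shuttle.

Customs ends at 14:54 + 339 min = 20:33.
Customs starts at 20:33 − 120 min = 18:33.
The taxi ride ends at 18:33 − 154 min = 15:59.
The shuttle ends at 15:59 + 154 min = 18:33.

18:33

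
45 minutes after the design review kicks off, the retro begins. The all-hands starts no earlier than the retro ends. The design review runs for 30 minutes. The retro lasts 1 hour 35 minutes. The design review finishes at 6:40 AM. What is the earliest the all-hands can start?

The design review starts at 6:40 AM − 30 min = 6:10 AM.
The retro starts at 6:10 AM + 45 min = 6:55 AM.
The retro ends at 6:55 AM + 95 min = 8:30 AM.
The all-hands is bounded by the retro, so the earliest it can start is 8:30 AM.

8:30 AM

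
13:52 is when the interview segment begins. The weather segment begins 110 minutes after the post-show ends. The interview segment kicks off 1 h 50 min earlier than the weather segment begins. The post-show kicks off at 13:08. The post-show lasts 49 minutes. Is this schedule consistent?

The post-show ends at 13:08 + 49 min = 13:57.
The weather segment starts at 13:57 + 110 min = 15:47.
The interview segment starts at 15:47 − 110 min = 13:57.
But the interview segment is also said to start at 13:52 — a 5-minute conflict.

No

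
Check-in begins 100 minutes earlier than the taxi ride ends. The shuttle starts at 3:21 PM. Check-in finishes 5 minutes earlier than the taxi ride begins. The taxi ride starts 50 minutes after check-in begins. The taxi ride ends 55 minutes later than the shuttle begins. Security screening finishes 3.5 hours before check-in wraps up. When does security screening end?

11:51 AM

The taxi ride ends at 3:21 PM + 55 min = 4:16 PM.
Check-in starts at 4:16 PM − 100 min = 2:36 PM.
The taxi ride starts at 2:36 PM + 50 min = 3:26 PM.
Check-in ends at 3:26 PM − 5 min = 3:21 PM.
Security screening ends at 3:21 PM − 210 min = 11:51 AM.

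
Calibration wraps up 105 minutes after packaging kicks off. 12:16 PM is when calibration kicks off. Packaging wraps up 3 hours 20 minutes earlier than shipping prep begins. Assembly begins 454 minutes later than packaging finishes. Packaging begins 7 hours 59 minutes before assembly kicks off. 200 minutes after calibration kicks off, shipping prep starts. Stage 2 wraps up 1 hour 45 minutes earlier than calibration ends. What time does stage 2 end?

11:51 AM

Shipping prep starts at 12:16 PM + 200 min = 3:36 PM.
Packaging ends at 3:36 PM − 200 min = 12:16 PM.
Assembly starts at 12:16 PM + 454 min = 7:50 PM.
Packaging starts at 7:50 PM − 479 min = 11:51 AM.
Calibration ends at 11:51 AM + 105 min = 1:36 PM.
Stage 2 ends at 1:36 PM − 105 min = 11:51 AM.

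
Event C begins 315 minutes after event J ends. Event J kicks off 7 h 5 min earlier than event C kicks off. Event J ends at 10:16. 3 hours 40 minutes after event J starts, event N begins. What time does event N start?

12:06

Event C starts at 10:16 + 315 min = 15:31.
Event J starts at 15:31 − 425 min = 08:26.
Event N starts at 08:26 + 220 min = 12:06.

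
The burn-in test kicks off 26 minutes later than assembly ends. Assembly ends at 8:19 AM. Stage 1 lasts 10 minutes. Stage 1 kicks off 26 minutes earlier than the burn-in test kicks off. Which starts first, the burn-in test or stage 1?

stage 1

The burn-in test starts at 8:19 AM + 26 min = 8:45 AM.
Stage 1 starts at 8:45 AM − 26 min = 8:19 AM.
The burn-in test starts at 8:45 AM and stage 1 starts at 8:19 AM, so stage 1 is first.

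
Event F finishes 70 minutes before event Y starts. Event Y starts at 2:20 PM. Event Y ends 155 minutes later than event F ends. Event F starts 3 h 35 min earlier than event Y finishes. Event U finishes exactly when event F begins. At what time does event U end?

12:10 PM

Event F ends at 2:20 PM − 70 min = 1:10 PM.
Event Y ends at 1:10 PM + 155 min = 3:45 PM.
Event F starts at 3:45 PM − 215 min = 12:10 PM.
So event U ends at 12:10 PM.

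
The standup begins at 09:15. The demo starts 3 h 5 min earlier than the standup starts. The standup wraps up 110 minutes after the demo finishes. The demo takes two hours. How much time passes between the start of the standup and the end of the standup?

45 minutes

The demo starts at 09:15 − 185 min = 06:10.
The demo ends at 06:10 + 120 min = 08:10.
The standup ends at 08:10 + 110 min = 10:00.
From 09:15 to 10:00 is 45 minutes.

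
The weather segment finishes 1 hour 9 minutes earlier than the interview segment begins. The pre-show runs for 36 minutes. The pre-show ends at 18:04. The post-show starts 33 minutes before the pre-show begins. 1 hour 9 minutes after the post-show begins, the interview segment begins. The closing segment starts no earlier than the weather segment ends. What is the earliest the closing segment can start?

The pre-show starts at 18:04 − 36 min = 17:28.
The post-show starts at 17:28 − 33 min = 16:55.
The interview segment starts at 16:55 + 69 min = 18:04.
The weather segment ends at 18:04 − 69 min = 16:55.
The closing segment is bounded by the weather segment, so the earliest it can start is 16:55.

16:55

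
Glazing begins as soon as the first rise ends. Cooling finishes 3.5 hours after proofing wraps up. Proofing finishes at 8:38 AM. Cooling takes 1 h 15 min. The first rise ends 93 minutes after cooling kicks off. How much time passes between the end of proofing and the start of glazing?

3 h 48 min

Cooling ends at 8:38 AM + 210 min = 12:08 PM.
Cooling starts at 12:08 PM − 75 min = 10:53 AM.
The first rise ends at 10:53 AM + 93 min = 12:26 PM.
So glazing starts at 12:26 PM.
From 8:38 AM to 12:26 PM is 3 h 48 min.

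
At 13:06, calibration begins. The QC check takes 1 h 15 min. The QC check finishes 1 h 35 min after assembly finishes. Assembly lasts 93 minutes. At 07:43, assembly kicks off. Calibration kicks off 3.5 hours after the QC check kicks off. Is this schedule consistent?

Yes

Assembly ends at 07:43 + 93 min = 09:16.
The QC check ends at 09:16 + 95 min = 10:51.
The QC check starts at 10:51 − 75 min = 09:36.
Calibration starts at 09:36 + 210 min = 13:06.
That matches the stated 13:06, so the schedule is consistent.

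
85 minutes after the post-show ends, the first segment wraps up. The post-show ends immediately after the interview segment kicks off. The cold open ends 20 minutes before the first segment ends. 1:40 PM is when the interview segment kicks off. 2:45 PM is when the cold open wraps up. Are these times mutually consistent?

The post-show ends at 1:40 PM.
The first segment ends at 1:40 PM + 85 min = 3:05 PM.
The cold open ends at 3:05 PM − 20 min = 2:45 PM.
That matches the stated 2:45 PM, so the schedule is consistent.

Yes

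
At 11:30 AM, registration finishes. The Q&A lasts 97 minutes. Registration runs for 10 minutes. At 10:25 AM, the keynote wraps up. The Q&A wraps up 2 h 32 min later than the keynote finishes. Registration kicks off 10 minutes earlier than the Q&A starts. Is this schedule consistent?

No

The Q&A ends at 10:25 AM + 152 min = 12:57 PM.
The Q&A starts at 12:57 PM − 97 min = 11:20 AM.
Registration starts at 11:20 AM − 10 min = 11:10 AM.
Registration ends at 11:10 AM + 10 min = 11:20 AM.
But registration is also said to end at 11:30 AM — a 10-minute conflict.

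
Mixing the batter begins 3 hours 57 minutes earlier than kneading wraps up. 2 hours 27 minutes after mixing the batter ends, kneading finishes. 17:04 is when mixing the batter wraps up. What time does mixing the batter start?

Kneading ends at 17:04 + 147 min = 19:31.
Mixing the batter starts at 19:31 − 237 min = 15:34.

15:34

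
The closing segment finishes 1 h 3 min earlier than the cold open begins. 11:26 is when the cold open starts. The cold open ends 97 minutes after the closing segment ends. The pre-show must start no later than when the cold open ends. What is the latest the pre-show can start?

12:00

The closing segment ends at 11:26 − 63 min = 10:23.
The cold open ends at 10:23 + 97 min = 12:00.
The pre-show is bounded by the cold open, so the latest it can start is 12:00.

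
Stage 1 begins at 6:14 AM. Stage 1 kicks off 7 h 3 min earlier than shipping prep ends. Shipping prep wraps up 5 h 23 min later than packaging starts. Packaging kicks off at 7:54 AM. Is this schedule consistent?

Shipping prep ends at 7:54 AM + 323 min = 1:17 PM.
Stage 1 starts at 1:17 PM − 423 min = 6:14 AM.
That matches the stated 6:14 AM, so the schedule is consistent.

Yes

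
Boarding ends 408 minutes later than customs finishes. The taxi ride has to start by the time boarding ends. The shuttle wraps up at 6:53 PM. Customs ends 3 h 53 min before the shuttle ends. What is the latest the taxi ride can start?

Customs ends at 6:53 PM − 233 min = 3:00 PM.
Boarding ends at 3:00 PM + 408 min = 9:48 PM.
The taxi ride is bounded by boarding, so the latest it can start is 9:48 PM.

9:48 PM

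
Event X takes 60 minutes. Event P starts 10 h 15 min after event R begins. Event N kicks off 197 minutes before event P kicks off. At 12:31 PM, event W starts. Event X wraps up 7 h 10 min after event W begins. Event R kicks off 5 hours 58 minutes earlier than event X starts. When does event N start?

7:41 PM

Event X ends at 12:31 PM + 430 min = 7:41 PM.
Event X starts at 7:41 PM − 60 min = 6:41 PM.
Event R starts at 6:41 PM − 358 min = 12:43 PM.
Event P starts at 12:43 PM + 615 min = 10:58 PM.
Event N starts at 10:58 PM − 197 min = 7:41 PM.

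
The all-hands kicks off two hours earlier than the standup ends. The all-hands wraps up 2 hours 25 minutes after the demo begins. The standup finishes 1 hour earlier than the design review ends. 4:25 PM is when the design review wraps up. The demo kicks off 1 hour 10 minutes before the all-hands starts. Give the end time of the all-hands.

2:40 PM

The standup ends at 4:25 PM − 60 min = 3:25 PM.
The all-hands starts at 3:25 PM − 120 min = 1:25 PM.
The demo starts at 1:25 PM − 70 min = 12:15 PM.
The all-hands ends at 12:15 PM + 145 min = 2:40 PM.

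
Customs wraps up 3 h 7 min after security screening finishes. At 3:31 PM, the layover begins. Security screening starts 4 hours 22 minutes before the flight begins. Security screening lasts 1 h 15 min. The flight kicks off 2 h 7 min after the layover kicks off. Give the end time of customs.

5:38 PM

The flight starts at 3:31 PM + 127 min = 5:38 PM.
Security screening starts at 5:38 PM − 262 min = 1:16 PM.
Security screening ends at 1:16 PM + 75 min = 2:31 PM.
Customs ends at 2:31 PM + 187 min = 5:38 PM.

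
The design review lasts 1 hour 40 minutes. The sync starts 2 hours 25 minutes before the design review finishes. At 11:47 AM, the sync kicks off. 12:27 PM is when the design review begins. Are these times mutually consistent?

No

The design review ends at 12:27 PM + 100 min = 2:07 PM.
The sync starts at 2:07 PM − 145 min = 11:42 AM.
But the sync is also said to start at 11:47 AM — a 5-minute conflict.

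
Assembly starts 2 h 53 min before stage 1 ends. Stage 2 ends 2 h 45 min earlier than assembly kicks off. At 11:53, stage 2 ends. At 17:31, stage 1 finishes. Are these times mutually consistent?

Yes

Assembly starts at 17:31 − 173 min = 14:38.
Stage 2 ends at 14:38 − 165 min = 11:53.
That matches the stated 11:53, so the schedule is consistent.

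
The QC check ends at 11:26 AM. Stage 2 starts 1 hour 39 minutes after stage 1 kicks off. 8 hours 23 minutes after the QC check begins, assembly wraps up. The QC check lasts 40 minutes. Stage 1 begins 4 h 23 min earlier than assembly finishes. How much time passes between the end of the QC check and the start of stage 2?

The QC check starts at 11:26 AM − 40 min = 10:46 AM.
Assembly ends at 10:46 AM + 503 min = 7:09 PM.
Stage 1 starts at 7:09 PM − 263 min = 2:46 PM.
Stage 2 starts at 2:46 PM + 99 min = 4:25 PM.
From 11:26 AM to 4:25 PM is 4 h 59 min.

4 h 59 min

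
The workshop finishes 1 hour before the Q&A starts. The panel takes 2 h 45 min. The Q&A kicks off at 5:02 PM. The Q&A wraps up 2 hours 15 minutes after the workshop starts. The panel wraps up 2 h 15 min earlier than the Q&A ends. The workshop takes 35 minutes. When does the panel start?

The workshop ends at 5:02 PM − 60 min = 4:02 PM.
The workshop starts at 4:02 PM − 35 min = 3:27 PM.
The Q&A ends at 3:27 PM + 135 min = 5:42 PM.
The panel ends at 5:42 PM − 135 min = 3:27 PM.
The panel starts at 3:27 PM − 165 min = 12:42 PM.

12:42 PM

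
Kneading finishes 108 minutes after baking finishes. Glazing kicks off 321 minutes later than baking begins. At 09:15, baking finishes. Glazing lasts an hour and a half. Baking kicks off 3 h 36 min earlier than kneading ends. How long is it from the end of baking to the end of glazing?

5 hours 3 minutes

Kneading ends at 09:15 + 108 min = 11:03.
Baking starts at 11:03 − 216 min = 07:27.
Glazing starts at 07:27 + 321 min = 12:48.
Glazing ends at 12:48 + 90 min = 14:18.
From 09:15 to 14:18 is 5 hours 3 minutes.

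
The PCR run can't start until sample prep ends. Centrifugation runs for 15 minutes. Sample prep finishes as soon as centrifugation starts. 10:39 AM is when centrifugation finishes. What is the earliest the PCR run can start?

Centrifugation starts at 10:39 AM − 15 min = 10:24 AM.
So sample prep ends at 10:24 AM.
The PCR run is bounded by sample prep, so the earliest it can start is 10:24 AM.

10:24 AM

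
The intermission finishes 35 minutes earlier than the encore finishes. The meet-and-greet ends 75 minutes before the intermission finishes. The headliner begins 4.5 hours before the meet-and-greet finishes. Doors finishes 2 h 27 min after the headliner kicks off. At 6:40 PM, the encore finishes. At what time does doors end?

2:47 PM

The intermission ends at 6:40 PM − 35 min = 6:05 PM.
The meet-and-greet ends at 6:05 PM − 75 min = 4:50 PM.
The headliner starts at 4:50 PM − 270 min = 12:20 PM.
Doors ends at 12:20 PM + 147 min = 2:47 PM.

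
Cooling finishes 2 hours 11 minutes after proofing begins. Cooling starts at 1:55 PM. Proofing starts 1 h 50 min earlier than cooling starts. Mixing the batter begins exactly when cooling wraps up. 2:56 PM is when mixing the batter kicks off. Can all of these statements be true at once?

Proofing starts at 1:55 PM − 110 min = 12:05 PM.
Cooling ends at 12:05 PM + 131 min = 2:16 PM.
So mixing the batter starts at 2:16 PM.
But mixing the batter is also said to start at 2:56 PM — a 40-minute conflict.

No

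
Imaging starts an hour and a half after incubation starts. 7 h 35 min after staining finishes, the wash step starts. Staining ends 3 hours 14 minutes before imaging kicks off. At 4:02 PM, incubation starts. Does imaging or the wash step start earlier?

Imaging starts at 4:02 PM + 90 min = 5:32 PM.
Staining ends at 5:32 PM − 194 min = 2:18 PM.
The wash step starts at 2:18 PM + 455 min = 9:53 PM.
Imaging starts at 5:32 PM and the wash step starts at 9:53 PM, so imaging is first.

imaging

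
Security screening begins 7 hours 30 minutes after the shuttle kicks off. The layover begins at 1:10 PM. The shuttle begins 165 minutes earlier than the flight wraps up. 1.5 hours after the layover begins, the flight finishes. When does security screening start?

7:25 PM

The flight ends at 1:10 PM + 90 min = 2:40 PM.
The shuttle starts at 2:40 PM − 165 min = 11:55 AM.
Security screening starts at 11:55 AM + 450 min = 7:25 PM.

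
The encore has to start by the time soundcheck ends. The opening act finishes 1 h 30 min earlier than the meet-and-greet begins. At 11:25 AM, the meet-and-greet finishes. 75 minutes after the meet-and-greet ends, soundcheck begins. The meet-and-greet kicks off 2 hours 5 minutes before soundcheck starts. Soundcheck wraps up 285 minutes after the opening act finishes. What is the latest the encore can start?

1:50 PM

Soundcheck starts at 11:25 AM + 75 min = 12:40 PM.
The meet-and-greet starts at 12:40 PM − 125 min = 10:35 AM.
The opening act ends at 10:35 AM − 90 min = 9:05 AM.
Soundcheck ends at 9:05 AM + 285 min = 1:50 PM.
The encore is bounded by soundcheck, so the latest it can start is 1:50 PM.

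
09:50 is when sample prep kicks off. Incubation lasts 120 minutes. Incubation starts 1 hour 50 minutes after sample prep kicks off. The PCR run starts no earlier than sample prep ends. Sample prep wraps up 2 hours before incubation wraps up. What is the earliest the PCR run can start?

Incubation starts at 09:50 + 110 min = 11:40.
Incubation ends at 11:40 + 120 min = 13:40.
Sample prep ends at 13:40 − 120 min = 11:40.
The PCR run is bounded by sample prep, so the earliest it can start is 11:40.

11:40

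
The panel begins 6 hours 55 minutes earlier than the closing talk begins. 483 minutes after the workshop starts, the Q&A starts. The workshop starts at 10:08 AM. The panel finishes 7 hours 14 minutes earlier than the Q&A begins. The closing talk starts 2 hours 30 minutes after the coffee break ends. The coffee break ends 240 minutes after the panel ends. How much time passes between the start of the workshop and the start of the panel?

24 minutes

The Q&A starts at 10:08 AM + 483 min = 6:11 PM.
The panel ends at 6:11 PM − 434 min = 10:57 AM.
The coffee break ends at 10:57 AM + 240 min = 2:57 PM.
The closing talk starts at 2:57 PM + 150 min = 5:27 PM.
The panel starts at 5:27 PM − 415 min = 10:32 AM.
From 10:08 AM to 10:32 AM is 24 minutes.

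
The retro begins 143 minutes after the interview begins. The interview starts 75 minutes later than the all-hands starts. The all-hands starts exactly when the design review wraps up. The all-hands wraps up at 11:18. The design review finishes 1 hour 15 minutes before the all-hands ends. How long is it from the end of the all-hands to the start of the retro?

2 hours 23 minutes

The design review ends at 11:18 − 75 min = 10:03.
So the all-hands starts at 10:03.
The interview starts at 10:03 + 75 min = 11:18.
The retro starts at 11:18 + 143 min = 13:41.
From 11:18 to 13:41 is 2 hours 23 minutes.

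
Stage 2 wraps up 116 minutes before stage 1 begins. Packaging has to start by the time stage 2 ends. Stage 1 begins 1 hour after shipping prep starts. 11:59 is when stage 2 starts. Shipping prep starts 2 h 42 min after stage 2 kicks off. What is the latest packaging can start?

Shipping prep starts at 11:59 + 162 min = 14:41.
Stage 1 starts at 14:41 + 60 min = 15:41.
Stage 2 ends at 15:41 − 116 min = 13:45.
Packaging is bounded by stage 2, so the latest it can start is 13:45.

13:45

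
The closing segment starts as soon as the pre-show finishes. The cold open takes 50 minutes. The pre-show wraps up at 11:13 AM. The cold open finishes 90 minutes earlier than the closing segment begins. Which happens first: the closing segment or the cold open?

The closing segment starts at 11:13 AM.
The cold open ends at 11:13 AM − 90 min = 9:43 AM.
The cold open starts at 9:43 AM − 50 min = 8:53 AM.
The closing segment starts at 11:13 AM and the cold open starts at 8:53 AM, so the cold open is first.

the cold open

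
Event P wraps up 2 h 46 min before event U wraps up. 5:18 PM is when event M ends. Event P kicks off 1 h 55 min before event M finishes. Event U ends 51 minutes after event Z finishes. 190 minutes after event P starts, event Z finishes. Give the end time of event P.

4:38 PM

Event P starts at 5:18 PM − 115 min = 3:23 PM.
Event Z ends at 3:23 PM + 190 min = 6:33 PM.
Event U ends at 6:33 PM + 51 min = 7:24 PM.
Event P ends at 7:24 PM − 166 min = 4:38 PM.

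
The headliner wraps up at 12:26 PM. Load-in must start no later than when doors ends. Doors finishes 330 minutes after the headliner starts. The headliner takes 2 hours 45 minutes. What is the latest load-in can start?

The headliner starts at 12:26 PM − 165 min = 9:41 AM.
Doors ends at 9:41 AM + 330 min = 3:11 PM.
Load-in is bounded by doors, so the latest it can start is 3:11 PM.

3:11 PM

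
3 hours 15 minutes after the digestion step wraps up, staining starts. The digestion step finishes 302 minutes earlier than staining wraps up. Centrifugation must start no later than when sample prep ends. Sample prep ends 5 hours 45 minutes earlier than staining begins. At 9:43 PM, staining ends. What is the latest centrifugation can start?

2:11 PM

The digestion step ends at 9:43 PM − 302 min = 4:41 PM.
Staining starts at 4:41 PM + 195 min = 7:56 PM.
Sample prep ends at 7:56 PM − 345 min = 2:11 PM.
Centrifugation is bounded by sample prep, so the latest it can start is 2:11 PM.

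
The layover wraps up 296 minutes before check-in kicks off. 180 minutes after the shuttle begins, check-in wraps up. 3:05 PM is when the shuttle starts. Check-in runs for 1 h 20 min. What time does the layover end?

11:49 AM

Check-in ends at 3:05 PM + 180 min = 6:05 PM.
Check-in starts at 6:05 PM − 80 min = 4:45 PM.
The layover ends at 4:45 PM − 296 min = 11:49 AM.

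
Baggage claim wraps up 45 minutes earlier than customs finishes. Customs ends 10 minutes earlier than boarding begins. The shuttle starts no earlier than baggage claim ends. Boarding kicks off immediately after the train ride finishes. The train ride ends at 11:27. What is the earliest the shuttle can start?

Boarding starts at 11:27.
Customs ends at 11:27 − 10 min = 11:17.
Baggage claim ends at 11:17 − 45 min = 10:32.
The shuttle is bounded by baggage claim, so the earliest it can start is 10:32.

10:32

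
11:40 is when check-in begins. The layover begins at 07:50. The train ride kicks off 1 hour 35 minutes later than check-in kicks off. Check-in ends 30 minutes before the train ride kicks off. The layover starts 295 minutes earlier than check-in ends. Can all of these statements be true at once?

Yes

The train ride starts at 11:40 + 95 min = 13:15.
Check-in ends at 13:15 − 30 min = 12:45.
The layover starts at 12:45 − 295 min = 07:50.
That matches the stated 07:50, so the schedule is consistent.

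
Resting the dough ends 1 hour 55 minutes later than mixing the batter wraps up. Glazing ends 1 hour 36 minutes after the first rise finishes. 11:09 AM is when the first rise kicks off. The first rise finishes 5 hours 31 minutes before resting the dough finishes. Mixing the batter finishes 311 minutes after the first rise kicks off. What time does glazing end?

2:20 PM

Mixing the batter ends at 11:09 AM + 311 min = 4:20 PM.
Resting the dough ends at 4:20 PM + 115 min = 6:15 PM.
The first rise ends at 6:15 PM − 331 min = 12:44 PM.
Glazing ends at 12:44 PM + 96 min = 2:20 PM.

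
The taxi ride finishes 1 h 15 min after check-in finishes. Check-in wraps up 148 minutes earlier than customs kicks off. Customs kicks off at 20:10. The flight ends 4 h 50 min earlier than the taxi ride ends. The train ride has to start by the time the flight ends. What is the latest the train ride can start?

Check-in ends at 20:10 − 148 min = 17:42.
The taxi ride ends at 17:42 + 75 min = 18:57.
The flight ends at 18:57 − 290 min = 14:07.
The train ride is bounded by the flight, so the latest it can start is 14:07.

14:07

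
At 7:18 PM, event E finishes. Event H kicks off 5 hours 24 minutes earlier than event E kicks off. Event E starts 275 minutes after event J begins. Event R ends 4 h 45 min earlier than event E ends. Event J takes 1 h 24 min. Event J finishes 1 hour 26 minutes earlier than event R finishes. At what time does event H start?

10:54 AM

Event R ends at 7:18 PM − 285 min = 2:33 PM.
Event J ends at 2:33 PM − 86 min = 1:07 PM.
Event J starts at 1:07 PM − 84 min = 11:43 AM.
Event E starts at 11:43 AM + 275 min = 4:18 PM.
Event H starts at 4:18 PM − 324 min = 10:54 AM.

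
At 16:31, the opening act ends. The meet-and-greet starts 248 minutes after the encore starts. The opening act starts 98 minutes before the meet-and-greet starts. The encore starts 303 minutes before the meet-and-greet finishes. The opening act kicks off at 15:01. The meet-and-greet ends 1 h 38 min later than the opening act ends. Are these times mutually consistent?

The meet-and-greet ends at 16:31 + 98 min = 18:09.
The encore starts at 18:09 − 303 min = 13:06.
The meet-and-greet starts at 13:06 + 248 min = 17:14.
The opening act starts at 17:14 − 98 min = 15:36.
But the opening act is also said to start at 15:01 — a 35-minute conflict.

No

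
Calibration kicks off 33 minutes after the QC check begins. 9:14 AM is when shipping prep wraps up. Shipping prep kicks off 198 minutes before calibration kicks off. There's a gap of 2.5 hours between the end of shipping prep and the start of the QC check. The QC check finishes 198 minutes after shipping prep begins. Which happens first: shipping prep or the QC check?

shipping prep

The QC check starts at 9:14 AM + 150 min = 11:44 AM.
Calibration starts at 11:44 AM + 33 min = 12:17 PM.
Shipping prep starts at 12:17 PM − 198 min = 8:59 AM.
Shipping prep starts at 8:59 AM and the QC check starts at 11:44 AM, so shipping prep is first.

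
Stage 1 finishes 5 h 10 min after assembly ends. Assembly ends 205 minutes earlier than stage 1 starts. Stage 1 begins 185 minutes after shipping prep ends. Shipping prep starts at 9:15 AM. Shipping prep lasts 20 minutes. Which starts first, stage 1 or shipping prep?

shipping prep

Shipping prep ends at 9:15 AM + 20 min = 9:35 AM.
Stage 1 starts at 9:35 AM + 185 min = 12:40 PM.
Stage 1 starts at 12:40 PM and shipping prep starts at 9:15 AM, so shipping prep is first.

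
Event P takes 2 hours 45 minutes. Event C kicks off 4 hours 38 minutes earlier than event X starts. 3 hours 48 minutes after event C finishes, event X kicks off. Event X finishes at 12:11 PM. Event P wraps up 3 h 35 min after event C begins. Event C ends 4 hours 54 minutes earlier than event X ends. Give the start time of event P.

Event C ends at 12:11 PM − 294 min = 7:17 AM.
Event X starts at 7:17 AM + 228 min = 11:05 AM.
Event C starts at 11:05 AM − 278 min = 6:27 AM.
Event P ends at 6:27 AM + 215 min = 10:02 AM.
Event P starts at 10:02 AM − 165 min = 7:17 AM.

7:17 AM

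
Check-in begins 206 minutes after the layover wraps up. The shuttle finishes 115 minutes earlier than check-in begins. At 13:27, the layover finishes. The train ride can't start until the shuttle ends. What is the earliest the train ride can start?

Check-in starts at 13:27 + 206 min = 16:53.
The shuttle ends at 16:53 − 115 min = 14:58.
The train ride is bounded by the shuttle, so the earliest it can start is 14:58.

14:58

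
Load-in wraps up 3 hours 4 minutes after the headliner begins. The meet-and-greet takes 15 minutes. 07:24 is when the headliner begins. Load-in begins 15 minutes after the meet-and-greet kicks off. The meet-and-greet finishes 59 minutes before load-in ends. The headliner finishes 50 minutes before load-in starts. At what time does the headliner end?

08:39

Load-in ends at 07:24 + 184 min = 10:28.
The meet-and-greet ends at 10:28 − 59 min = 09:29.
The meet-and-greet starts at 09:29 − 15 min = 09:14.
Load-in starts at 09:14 + 15 min = 09:29.
The headliner ends at 09:29 − 50 min = 08:39.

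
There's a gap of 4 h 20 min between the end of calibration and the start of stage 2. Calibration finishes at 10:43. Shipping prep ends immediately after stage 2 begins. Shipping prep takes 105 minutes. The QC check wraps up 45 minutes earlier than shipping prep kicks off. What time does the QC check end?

12:33

Stage 2 starts at 10:43 + 260 min = 15:03.
So shipping prep ends at 15:03.
Shipping prep starts at 15:03 − 105 min = 13:18.
The QC check ends at 13:18 − 45 min = 12:33.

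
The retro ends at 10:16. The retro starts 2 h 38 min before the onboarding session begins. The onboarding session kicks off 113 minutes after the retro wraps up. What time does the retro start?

09:31

The onboarding session starts at 10:16 + 113 min = 12:09.
The retro starts at 12:09 − 158 min = 09:31.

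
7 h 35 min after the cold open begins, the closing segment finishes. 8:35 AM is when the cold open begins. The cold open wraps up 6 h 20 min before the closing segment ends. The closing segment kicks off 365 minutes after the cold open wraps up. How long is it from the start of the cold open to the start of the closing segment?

The closing segment ends at 8:35 AM + 455 min = 4:10 PM.
The cold open ends at 4:10 PM − 380 min = 9:50 AM.
The closing segment starts at 9:50 AM + 365 min = 3:55 PM.
From 8:35 AM to 3:55 PM is 440 minutes.

440 minutes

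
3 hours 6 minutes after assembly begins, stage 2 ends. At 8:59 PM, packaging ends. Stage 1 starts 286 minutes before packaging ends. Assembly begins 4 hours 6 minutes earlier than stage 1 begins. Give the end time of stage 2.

Stage 1 starts at 8:59 PM − 286 min = 4:13 PM.
Assembly starts at 4:13 PM − 246 min = 12:07 PM.
Stage 2 ends at 12:07 PM + 186 min = 3:13 PM.

3:13 PM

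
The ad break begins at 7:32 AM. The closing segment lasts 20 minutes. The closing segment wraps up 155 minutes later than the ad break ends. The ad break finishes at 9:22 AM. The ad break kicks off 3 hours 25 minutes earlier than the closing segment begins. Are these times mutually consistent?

No

The closing segment ends at 9:22 AM + 155 min = 11:57 AM.
The closing segment starts at 11:57 AM − 20 min = 11:37 AM.
The ad break starts at 11:37 AM − 205 min = 8:12 AM.
But the ad break is also said to start at 7:32 AM — a 40-minute conflict.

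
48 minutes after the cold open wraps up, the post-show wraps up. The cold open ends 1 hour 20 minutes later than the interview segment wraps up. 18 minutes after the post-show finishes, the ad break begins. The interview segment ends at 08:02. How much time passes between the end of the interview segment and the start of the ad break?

The cold open ends at 08:02 + 80 min = 09:22.
The post-show ends at 09:22 + 48 min = 10:10.
The ad break starts at 10:10 + 18 min = 10:28.
From 08:02 to 10:28 is 2 hours 26 minutes.

2 hours 26 minutes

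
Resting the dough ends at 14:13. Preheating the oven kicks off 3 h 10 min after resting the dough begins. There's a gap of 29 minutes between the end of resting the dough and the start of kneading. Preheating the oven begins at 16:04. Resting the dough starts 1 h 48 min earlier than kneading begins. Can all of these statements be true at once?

Kneading starts at 14:13 + 29 min = 14:42.
Resting the dough starts at 14:42 − 108 min = 12:54.
Preheating the oven starts at 12:54 + 190 min = 16:04.
That matches the stated 16:04, so the schedule is consistent.

Yes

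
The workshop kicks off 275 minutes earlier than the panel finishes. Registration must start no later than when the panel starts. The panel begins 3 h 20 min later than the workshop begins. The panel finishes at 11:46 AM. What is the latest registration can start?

The workshop starts at 11:46 AM − 275 min = 7:11 AM.
The panel starts at 7:11 AM + 200 min = 10:31 AM.
Registration is bounded by the panel, so the latest it can start is 10:31 AM.

10:31 AM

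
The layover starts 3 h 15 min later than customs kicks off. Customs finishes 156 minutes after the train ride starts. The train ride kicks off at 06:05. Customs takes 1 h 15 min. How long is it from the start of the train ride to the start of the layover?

Customs ends at 06:05 + 156 min = 08:41.
Customs starts at 08:41 − 75 min = 07:26.
The layover starts at 07:26 + 195 min = 10:41.
From 06:05 to 10:41 is 4 hours 36 minutes.

4 hours 36 minutes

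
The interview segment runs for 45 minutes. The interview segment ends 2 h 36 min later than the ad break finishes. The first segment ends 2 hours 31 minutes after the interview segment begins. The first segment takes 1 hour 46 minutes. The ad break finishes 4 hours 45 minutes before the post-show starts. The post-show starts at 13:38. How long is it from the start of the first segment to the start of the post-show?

The ad break ends at 13:38 − 285 min = 08:53.
The interview segment ends at 08:53 + 156 min = 11:29.
The interview segment starts at 11:29 − 45 min = 10:44.
The first segment ends at 10:44 + 151 min = 13:15.
The first segment starts at 13:15 − 106 min = 11:29.
From 11:29 to 13:38 is 129 minutes.

129 minutes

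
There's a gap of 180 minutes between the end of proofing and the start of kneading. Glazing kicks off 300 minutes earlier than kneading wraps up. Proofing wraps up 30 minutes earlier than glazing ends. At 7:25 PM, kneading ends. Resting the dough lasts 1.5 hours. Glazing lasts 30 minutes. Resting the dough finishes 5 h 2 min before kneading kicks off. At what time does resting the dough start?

Glazing starts at 7:25 PM − 300 min = 2:25 PM.
Glazing ends at 2:25 PM + 30 min = 2:55 PM.
Proofing ends at 2:55 PM − 30 min = 2:25 PM.
Kneading starts at 2:25 PM + 180 min = 5:25 PM.
Resting the dough ends at 5:25 PM − 302 min = 12:23 PM.
Resting the dough starts at 12:23 PM − 90 min = 10:53 AM.

10:53 AM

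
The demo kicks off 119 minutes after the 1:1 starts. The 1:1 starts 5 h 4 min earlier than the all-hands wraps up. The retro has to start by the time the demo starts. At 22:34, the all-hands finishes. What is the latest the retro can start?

19:29

The 1:1 starts at 22:34 − 304 min = 17:30.
The demo starts at 17:30 + 119 min = 19:29.
The retro is bounded by the demo, so the latest it can start is 19:29.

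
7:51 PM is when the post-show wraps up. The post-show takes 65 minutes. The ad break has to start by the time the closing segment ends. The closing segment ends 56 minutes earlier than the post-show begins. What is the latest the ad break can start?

The post-show starts at 7:51 PM − 65 min = 6:46 PM.
The closing segment ends at 6:46 PM − 56 min = 5:50 PM.
The ad break is bounded by the closing segment, so the latest it can start is 5:50 PM.

5:50 PM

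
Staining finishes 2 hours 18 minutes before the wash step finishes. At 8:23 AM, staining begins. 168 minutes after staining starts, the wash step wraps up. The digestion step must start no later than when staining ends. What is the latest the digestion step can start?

The wash step ends at 8:23 AM + 168 min = 11:11 AM.
Staining ends at 11:11 AM − 138 min = 8:53 AM.
The digestion step is bounded by staining, so the latest it can start is 8:53 AM.

8:53 AM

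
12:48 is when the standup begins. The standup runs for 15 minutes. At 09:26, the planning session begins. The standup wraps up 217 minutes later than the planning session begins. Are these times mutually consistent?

Yes

The standup ends at 09:26 + 217 min = 13:03.
The standup starts at 13:03 − 15 min = 12:48.
That matches the stated 12:48, so the schedule is consistent.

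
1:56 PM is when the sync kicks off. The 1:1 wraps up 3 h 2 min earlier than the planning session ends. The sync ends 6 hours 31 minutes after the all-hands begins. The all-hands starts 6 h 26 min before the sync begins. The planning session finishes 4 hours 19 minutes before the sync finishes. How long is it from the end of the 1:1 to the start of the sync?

7 hours 16 minutes

The all-hands starts at 1:56 PM − 386 min = 7:30 AM.
The sync ends at 7:30 AM + 391 min = 2:01 PM.
The planning session ends at 2:01 PM − 259 min = 9:42 AM.
The 1:1 ends at 9:42 AM − 182 min = 6:40 AM.
From 6:40 AM to 1:56 PM is 7 hours 16 minutes.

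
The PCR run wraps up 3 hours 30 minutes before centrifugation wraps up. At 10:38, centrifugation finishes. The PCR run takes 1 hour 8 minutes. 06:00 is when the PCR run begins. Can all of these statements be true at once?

The PCR run ends at 10:38 − 210 min = 07:08.
The PCR run starts at 07:08 − 68 min = 06:00.
That matches the stated 06:00, so the schedule is consistent.

Yes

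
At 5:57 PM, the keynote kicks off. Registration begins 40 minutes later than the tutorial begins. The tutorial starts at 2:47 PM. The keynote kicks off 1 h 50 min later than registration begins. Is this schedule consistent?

No

Registration starts at 2:47 PM + 40 min = 3:27 PM.
The keynote starts at 3:27 PM + 110 min = 5:17 PM.
But the keynote is also said to start at 5:57 PM — a 40-minute conflict.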